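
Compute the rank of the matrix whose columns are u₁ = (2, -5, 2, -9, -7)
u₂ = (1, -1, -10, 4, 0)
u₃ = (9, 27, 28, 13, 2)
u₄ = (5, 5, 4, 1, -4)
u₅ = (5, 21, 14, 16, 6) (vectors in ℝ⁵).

rank 3

Put the 5×5 matrix [u₁|u₂|u₃|u₄|u₅] into echelon form.
Reduction leaves 3 leading entries, giving rank 3.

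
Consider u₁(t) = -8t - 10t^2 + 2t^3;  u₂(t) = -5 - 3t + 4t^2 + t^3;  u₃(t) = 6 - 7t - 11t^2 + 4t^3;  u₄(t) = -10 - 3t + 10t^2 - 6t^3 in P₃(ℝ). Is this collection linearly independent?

linearly independent

Write each element as a coordinate vector in ℝ⁴ using {1, t, …, t^3}.
Form the 4×4 matrix with these as columns; its determinant is 1866.
A nonzero determinant means the columns are linearly independent.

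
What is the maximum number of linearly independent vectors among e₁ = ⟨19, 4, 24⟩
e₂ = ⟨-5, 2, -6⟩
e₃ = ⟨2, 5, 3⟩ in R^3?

2

Row-reduce the 3×3 matrix with these as rows.
There are 2 pivot columns, so rank = 2.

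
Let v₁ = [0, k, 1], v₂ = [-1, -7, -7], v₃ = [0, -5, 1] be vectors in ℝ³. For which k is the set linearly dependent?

k = -5

The set is linearly dependent precisely when det[v₁; v₂; v₃] = 0.
The determinant works out to k + 5.
Setting this to zero gives k = -5.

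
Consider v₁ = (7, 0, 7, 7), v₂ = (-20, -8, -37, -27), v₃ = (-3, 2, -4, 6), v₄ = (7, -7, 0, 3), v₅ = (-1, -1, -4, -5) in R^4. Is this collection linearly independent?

linearly dependent

There are 5 vectors in a 4-dimensional space, so they cannot be linearly independent.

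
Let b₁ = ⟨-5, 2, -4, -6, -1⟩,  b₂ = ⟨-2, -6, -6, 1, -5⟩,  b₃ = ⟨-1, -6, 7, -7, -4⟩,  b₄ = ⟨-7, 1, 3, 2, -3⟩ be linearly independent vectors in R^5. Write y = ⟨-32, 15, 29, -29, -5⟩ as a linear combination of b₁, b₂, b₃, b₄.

Set up the augmented matrix [b₁ | b₂ | b₃ | b₄ | y] and row-reduce.
Back-substitution yields (a₁, …, a₄) = (3, -3, 2, 3).

y = 3b₁ - 3b₂ + 2b₃ + 3b₄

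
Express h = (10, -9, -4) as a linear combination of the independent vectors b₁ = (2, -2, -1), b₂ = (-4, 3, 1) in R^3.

h = 3b₁ - b₂

Set up the augmented matrix [b₁ | b₂ | h] and row-reduce.
The system has the unique solution (a₁, a₂) = (3, -1).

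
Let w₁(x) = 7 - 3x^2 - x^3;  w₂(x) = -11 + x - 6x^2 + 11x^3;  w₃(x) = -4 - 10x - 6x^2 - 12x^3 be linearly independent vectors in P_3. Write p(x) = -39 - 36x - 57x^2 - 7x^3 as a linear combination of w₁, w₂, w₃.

Work in coordinates with respect to the standard basis {1, x, …, x^3}.
Since w₁, w₂, w₃ are independent, the coefficients expressing p are uniquely determined by a linear system.
Back-substitution yields (a₁, a₂, a₃) = (3, 4, 4).

p = 3w₁ + 4w₂ + 4w₃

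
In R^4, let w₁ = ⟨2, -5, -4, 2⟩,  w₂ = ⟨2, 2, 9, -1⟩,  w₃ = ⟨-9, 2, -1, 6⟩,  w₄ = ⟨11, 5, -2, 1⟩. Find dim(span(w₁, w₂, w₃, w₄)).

Row-reduce the 4×4 matrix with these as rows.
Exactly 4 pivots survive; hence the rank is 4.

4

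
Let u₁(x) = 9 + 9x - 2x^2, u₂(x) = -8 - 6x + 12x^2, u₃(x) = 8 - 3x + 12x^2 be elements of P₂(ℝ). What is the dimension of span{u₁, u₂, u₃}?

Use coordinates relative to {1, x, x^2}.
Put the 3×3 matrix [u₁|u₂|u₃] into echelon form.
The echelon form has 3 nonzero rows, so the rank is 3.

dim = 3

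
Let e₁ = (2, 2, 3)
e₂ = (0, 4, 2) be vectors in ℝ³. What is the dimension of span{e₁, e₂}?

Put the 3×2 matrix [e₁|e₂] into echelon form.
There are 2 pivot columns, so rank = 2.

dim = 2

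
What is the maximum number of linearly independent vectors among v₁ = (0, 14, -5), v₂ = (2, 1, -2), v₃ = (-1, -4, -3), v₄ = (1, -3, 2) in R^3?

3

Form the matrix with v₁, v₂, v₃, v₄ as columns and reduce.
Reduction leaves 3 leading entries, giving rank 3.
(With 4 elements in a 3-dimensional space the rank is at most 3.)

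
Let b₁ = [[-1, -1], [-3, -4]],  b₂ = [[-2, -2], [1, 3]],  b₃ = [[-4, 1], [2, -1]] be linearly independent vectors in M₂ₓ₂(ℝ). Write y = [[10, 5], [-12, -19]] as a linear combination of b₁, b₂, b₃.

y = 2b₁ - 4b₂ - b₃

Work in coordinates with respect to the standard basis {E₁₁, E₁₂, E₂₁, E₂₂}.
Solve the system with b₁, b₂, b₃ as columns and y as the right-hand side.
The system has the unique solution (a₁, a₂, a₃) = (2, -4, -1).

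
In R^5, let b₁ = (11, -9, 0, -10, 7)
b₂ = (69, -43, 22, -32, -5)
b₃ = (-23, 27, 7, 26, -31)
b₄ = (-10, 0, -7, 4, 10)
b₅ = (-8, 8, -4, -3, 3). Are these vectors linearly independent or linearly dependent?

The matrix [b₁|b₂|b₃|b₄|b₅] has determinant 0.
A zero determinant means the columns are linearly dependent.
Indeed 3b₁ + b₃ + b₄ = 0.

linearly dependent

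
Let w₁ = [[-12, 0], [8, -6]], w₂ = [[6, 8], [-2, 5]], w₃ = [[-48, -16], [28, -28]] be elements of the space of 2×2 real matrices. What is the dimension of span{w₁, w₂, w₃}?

Use coordinates relative to {E₁₁, E₁₂, E₂₁, E₂₂}.
Apply Gaussian elimination to the matrix whose rows are w₁, w₂, w₃.
Reduction leaves 2 leading entries, giving rank 2.

dim = 2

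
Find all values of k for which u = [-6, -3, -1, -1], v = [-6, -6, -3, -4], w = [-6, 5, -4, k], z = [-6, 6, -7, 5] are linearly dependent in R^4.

k = 59/12

Place the vectors as rows of a 4×4 matrix; dependence ⇔ determinant zero.
Cofactor expansion gives det = 216*k - 1062.
Solving 216*k - 1062 = 0 yields k = 59/12.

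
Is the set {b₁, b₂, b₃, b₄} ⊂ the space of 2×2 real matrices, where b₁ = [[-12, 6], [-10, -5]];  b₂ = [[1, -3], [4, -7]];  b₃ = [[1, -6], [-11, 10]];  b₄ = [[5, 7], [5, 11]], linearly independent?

linearly independent

Take coordinates with respect to the standard basis {E₁₁, E₁₂, E₂₁, E₂₂}.
Form the 4×4 matrix with these as columns; its determinant is 869.
A nonzero determinant means the columns are linearly independent.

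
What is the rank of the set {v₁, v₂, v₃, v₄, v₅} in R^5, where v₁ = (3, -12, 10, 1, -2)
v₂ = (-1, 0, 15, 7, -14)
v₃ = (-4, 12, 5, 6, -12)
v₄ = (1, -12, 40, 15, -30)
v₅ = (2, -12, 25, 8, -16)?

Row-reduce the 5×5 matrix with these as rows.
Reduction leaves 2 leading entries, giving rank 2.

2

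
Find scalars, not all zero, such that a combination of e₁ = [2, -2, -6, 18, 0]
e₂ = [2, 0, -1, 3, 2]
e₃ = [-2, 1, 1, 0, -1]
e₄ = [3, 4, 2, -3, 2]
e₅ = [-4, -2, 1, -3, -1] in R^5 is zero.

Row-reduce the matrix with e₁, e₂, e₃, e₄, e₅ as columns; the null space gives the coefficients.
A generator of the null space is (1, -2, -2, 2, 2).

e₁ - 2e₂ - 2e₃ + 2e₄ + 2e₅ = 0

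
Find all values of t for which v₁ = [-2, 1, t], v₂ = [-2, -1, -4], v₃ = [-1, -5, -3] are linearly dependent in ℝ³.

t = -32/9

The set is linearly dependent precisely when det[v₁; v₂; v₃] = 0.
Cofactor expansion gives det = 9*t + 32.
Setting this to zero gives t = -32/9.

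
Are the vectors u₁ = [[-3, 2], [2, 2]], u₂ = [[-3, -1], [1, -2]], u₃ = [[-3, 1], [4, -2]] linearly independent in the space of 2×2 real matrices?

Take coordinates with respect to the standard basis {E₁₁, E₁₂, E₂₁, E₂₂}.
Place the vectors as rows of a 3×4 matrix and reduce to echelon form.
The reduction yields 3 nonzero rows, so the rank is 3.
Since rank = 3 (the number of vectors), the set is linearly independent.

linearly independent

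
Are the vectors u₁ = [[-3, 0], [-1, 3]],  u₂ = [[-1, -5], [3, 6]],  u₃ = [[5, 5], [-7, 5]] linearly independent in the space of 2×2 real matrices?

Take coordinates with respect to the standard basis {E₁₁, E₁₂, E₂₁, E₂₂}.
Row-reduce the matrix whose columns are u₁, u₂, u₃.
The reduction yields 3 nonzero rows, so the rank is 3.
Since rank = 3 (the number of vectors), the set is linearly independent.

linearly independent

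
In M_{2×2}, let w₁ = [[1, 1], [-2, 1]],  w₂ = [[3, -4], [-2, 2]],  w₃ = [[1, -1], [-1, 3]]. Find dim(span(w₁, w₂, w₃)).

3

Use coordinates relative to {E₁₁, E₁₂, E₂₁, E₂₂}.
Form the matrix with w₁, w₂, w₃ as columns and reduce.
The echelon form has 3 nonzero rows, so the rank is 3.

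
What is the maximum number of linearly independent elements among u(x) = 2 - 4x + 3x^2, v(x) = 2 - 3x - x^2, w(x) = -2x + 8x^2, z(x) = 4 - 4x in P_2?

Use coordinates relative to {1, x, x^2}.
Row-reduce the 4×3 matrix with these as rows.
There are 3 pivot columns, so rank = 3.
(With 4 elements in a 3-dimensional space the rank is at most 3.)

3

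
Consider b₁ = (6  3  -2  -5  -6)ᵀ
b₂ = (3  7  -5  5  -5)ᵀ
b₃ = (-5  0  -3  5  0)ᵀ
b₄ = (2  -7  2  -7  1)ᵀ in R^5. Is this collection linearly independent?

linearly independent

Row-reduce the matrix whose columns are b₁, b₂, b₃, b₄.
The reduction yields 4 nonzero rows, so the rank is 4.
Since rank = 4 (the number of vectors), the set is linearly independent.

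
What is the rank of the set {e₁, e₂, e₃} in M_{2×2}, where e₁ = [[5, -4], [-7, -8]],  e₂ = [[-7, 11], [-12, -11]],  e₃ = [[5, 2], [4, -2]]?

rank 3

Represent each element by its coordinate vector in ℝ⁴.
Row-reduce the 3×4 matrix with these as rows.
The echelon form has 3 nonzero rows, so the rank is 3.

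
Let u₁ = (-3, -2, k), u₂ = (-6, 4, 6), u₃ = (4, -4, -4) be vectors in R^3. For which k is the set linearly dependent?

The vectors are dependent exactly when the determinant of the matrix with rows u₁, u₂, u₃ vanishes.
Expanding, det = 8*k - 24.
Solving 8*k - 24 = 0 yields k = 3.

k = 3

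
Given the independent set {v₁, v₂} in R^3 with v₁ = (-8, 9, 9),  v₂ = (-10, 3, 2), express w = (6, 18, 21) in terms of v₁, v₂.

w = 3v₁ - 3v₂

Solve the system with v₁, v₂ as columns and w as the right-hand side.
Back-substitution yields (c₁, c₂) = (3, -3).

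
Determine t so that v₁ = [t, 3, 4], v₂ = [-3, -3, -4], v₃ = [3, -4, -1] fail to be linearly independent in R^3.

Place the vectors as rows of a 3×3 matrix; dependence ⇔ determinant zero.
Cofactor expansion gives det = 39 - 13*t.
Setting this to zero gives t = 3.

t = 3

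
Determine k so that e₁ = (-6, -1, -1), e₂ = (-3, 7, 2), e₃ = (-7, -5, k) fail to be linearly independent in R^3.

k = -22/9

The set is linearly dependent precisely when det[e₁; e₂; e₃] = 0.
Expanding, det = -45*k - 110.
This vanishes exactly when k = -22/9.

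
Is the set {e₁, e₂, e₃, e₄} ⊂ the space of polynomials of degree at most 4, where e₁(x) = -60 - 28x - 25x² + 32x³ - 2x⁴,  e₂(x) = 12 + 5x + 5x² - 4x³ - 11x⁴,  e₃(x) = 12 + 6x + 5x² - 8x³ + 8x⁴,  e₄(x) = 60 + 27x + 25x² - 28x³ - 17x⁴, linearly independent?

Take coordinates with respect to the standard basis {1, x, …, x⁴}.
Place the vectors as rows of a 4×5 matrix and reduce to echelon form.
The reduction yields 2 nonzero rows, so the rank is 2.
Since rank 2 < 4, the set is linearly dependent.

linearly dependent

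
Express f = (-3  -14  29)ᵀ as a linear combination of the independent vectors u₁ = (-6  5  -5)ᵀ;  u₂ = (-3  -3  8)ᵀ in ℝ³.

f = -u₁ + 3u₂

Set up the augmented matrix [u₁ | u₂ | f] and row-reduce.
The system has the unique solution (α₁, α₂) = (-1, 3).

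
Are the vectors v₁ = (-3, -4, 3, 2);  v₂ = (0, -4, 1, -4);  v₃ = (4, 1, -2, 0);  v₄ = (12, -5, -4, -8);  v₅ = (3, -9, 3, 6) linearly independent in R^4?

There are 5 vectors in a 4-dimensional space, so they cannot be linearly independent.

linearly dependent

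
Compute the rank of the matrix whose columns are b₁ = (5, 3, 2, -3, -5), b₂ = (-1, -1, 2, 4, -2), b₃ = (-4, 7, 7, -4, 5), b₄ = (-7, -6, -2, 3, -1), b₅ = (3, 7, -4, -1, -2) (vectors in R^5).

5

Apply Gaussian elimination to the matrix whose rows are b₁, b₂, b₃, b₄, b₅.
Exactly 5 pivots survive; hence the rank is 5.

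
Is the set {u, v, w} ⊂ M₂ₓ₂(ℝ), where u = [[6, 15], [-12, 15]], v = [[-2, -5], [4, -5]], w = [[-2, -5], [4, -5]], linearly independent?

linearly dependent

Write each element as a coordinate vector in ℝ⁴ using {E₁₁, E₁₂, E₂₁, E₂₂}.
One vector is a scalar multiple of another, so the set is dependent.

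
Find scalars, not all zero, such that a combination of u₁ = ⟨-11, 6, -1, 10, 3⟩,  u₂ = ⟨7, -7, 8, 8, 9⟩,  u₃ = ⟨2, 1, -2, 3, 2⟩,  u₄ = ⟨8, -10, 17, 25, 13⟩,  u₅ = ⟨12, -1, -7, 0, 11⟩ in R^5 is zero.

Solve the homogeneous system with u₁, u₂, u₃, u₄, u₅ as columns by row-reducing the coefficient matrix.
One solution (up to scaling) is (0, 2, 3, -1, -1).

2u₂ + 3u₃ - u₄ - u₅ = 0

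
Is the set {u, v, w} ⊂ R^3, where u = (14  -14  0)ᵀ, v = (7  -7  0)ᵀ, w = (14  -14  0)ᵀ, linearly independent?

linearly dependent

Place the vectors as rows of a 3×3 matrix and reduce to echelon form.
The reduction yields 1 nonzero row, so the rank is 1.
Since rank 1 < 3, the set is linearly dependent.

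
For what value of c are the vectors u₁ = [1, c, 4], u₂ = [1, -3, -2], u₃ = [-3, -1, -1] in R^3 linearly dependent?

c = 39/7

Place the vectors as rows of a 3×3 matrix; dependence ⇔ determinant zero.
Cofactor expansion gives det = 7*c - 39.
Solving 7*c - 39 = 0 yields c = 39/7.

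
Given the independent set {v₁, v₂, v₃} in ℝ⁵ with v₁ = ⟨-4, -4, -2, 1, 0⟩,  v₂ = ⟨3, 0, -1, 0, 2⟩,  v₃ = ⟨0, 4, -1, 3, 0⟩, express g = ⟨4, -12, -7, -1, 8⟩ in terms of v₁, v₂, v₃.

g = 2v₁ + 4v₂ - v₃

Solve the system with v₁, v₂, v₃ as columns and g as the right-hand side.
The system has the unique solution (α₁, α₂, α₃) = (2, 4, -1).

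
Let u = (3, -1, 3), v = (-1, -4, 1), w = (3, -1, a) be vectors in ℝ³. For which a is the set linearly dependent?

a = 3

The vectors are dependent exactly when the determinant of the matrix with rows u, v, w vanishes.
Expanding, det = 39 - 13*a.
This vanishes exactly when a = 3.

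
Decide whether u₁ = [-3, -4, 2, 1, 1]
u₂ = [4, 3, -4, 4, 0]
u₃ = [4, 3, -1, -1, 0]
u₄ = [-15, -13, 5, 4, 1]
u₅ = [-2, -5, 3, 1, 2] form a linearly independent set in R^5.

Place the vectors as rows of a 5×5 matrix and reduce to echelon form.
The reduction yields 3 nonzero rows, so the rank is 3.
Since rank 3 < 5, the set is linearly dependent.
Indeed u₁ - 3u₃ - u₄ = 0.

linearly dependent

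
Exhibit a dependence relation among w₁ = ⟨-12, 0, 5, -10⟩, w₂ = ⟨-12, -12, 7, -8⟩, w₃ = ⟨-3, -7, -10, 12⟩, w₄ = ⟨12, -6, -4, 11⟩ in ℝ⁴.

Solve the homogeneous system with w₁, w₂, w₃, w₄ as columns by row-reducing the coefficient matrix.
The free variable yields coefficients (3, -1, 0, 2) (any nonzero multiple also works).

3w₁ - w₂ + 2w₄ = 0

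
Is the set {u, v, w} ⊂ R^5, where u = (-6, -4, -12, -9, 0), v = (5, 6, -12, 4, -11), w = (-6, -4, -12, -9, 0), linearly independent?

linearly dependent

Two of the vectors are equal, giving an immediate dependence.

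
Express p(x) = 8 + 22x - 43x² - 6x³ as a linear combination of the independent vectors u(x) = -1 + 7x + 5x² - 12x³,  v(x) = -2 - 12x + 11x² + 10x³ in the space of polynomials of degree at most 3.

p = -2u - 3v

Identify each element with its coordinate vector in ℝ⁴ via {1, x, …, x³}.
Since u, v are independent, the coefficients expressing p are uniquely determined by a linear system.
Row-reducing the augmented matrix gives the unique coefficients (α₁, α₂) = (-2, -3).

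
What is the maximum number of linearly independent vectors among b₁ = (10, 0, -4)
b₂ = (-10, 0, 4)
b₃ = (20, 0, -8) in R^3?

1

Row-reduce the 3×3 matrix with these as rows.
The echelon form has 1 nonzero row, so the rank is 1.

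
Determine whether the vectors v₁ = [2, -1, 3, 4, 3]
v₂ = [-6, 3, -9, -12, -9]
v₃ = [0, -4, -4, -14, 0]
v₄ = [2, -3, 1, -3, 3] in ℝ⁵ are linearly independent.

linearly dependent

Row-reduce the matrix whose columns are v₁, v₂, v₃, v₄.
The reduction yields 2 nonzero rows, so the rank is 2.
Since rank 2 < 4, the set is linearly dependent.
Indeed 3v₁ + v₂ = 0.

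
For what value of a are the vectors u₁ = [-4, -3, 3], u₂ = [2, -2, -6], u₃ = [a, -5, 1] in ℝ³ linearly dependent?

The set is linearly dependent precisely when det[u₁; u₂; u₃] = 0.
Cofactor expansion gives det = 24*a + 104.
Setting this to zero gives a = -13/3.

a = -13/3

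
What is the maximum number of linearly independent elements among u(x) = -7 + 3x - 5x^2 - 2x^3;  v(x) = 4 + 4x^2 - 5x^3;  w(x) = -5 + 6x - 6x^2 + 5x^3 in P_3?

Pass to coordinate vectors with respect to the basis {1, x, …, x^3}.
Apply Gaussian elimination to the matrix whose rows are u, v, w.
There are 3 pivot columns, so rank = 3.

3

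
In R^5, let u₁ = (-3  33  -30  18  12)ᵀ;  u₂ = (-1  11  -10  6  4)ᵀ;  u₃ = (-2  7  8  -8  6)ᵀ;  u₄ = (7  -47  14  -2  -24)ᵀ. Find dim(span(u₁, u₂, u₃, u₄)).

dim = 2

Put the 5×4 matrix [u₁|u₂|u₃|u₄] into echelon form.
The echelon form has 2 nonzero rows, so the rank is 2.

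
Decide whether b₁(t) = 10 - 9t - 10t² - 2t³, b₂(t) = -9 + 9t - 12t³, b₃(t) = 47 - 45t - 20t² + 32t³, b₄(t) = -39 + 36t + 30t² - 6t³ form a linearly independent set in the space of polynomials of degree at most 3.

linearly dependent

Take coordinates with respect to the standard basis {1, t, …, t³}.
Row-reduce the matrix whose columns are b₁, b₂, b₃, b₄.
The reduction yields 2 nonzero rows, so the rank is 2.
Since rank 2 < 4, the set is linearly dependent.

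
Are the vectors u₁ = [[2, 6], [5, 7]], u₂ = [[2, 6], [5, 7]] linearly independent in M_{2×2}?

Write each element as a coordinate vector in ℝ⁴ using {E₁₁, E₁₂, E₂₁, E₂₂}.
Two of the vectors are equal, giving an immediate dependence.

linearly dependent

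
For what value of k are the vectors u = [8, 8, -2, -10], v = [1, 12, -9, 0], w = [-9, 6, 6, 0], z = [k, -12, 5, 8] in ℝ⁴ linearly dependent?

Dependence holds iff the 4×4 matrix [u v w z] is singular.
Cofactor expansion gives det = 1260*k + 7740.
Solving 1260*k + 7740 = 0 yields k = -43/7.

k = -43/7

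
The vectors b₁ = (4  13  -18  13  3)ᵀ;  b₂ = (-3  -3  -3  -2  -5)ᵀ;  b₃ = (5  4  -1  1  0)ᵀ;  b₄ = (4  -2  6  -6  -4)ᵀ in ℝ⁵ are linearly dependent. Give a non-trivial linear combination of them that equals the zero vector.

b₁ - b₂ - 3b₃ + 2b₄ = 0

Solve the homogeneous system with b₁, b₂, b₃, b₄ as columns by row-reducing the coefficient matrix.
A generator of the null space is (1, -1, -3, 2).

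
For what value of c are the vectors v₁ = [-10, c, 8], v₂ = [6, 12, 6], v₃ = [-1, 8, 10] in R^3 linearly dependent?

The set is linearly dependent precisely when det[v₁; v₂; v₃] = 0.
Cofactor expansion gives det = -66*c - 240.
Setting this to zero gives c = -40/11.

c = -40/11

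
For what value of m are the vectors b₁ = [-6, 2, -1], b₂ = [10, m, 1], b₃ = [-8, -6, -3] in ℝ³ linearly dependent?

m = -34/5

Dependence holds iff the 3×3 matrix [b₁ b₂ b₃] is singular.
Cofactor expansion gives det = 10*m + 68.
Setting this to zero gives m = -34/5.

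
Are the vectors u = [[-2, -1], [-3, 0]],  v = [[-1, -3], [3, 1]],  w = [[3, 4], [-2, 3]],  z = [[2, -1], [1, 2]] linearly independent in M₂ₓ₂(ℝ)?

Take coordinates with respect to the standard basis {E₁₁, E₁₂, E₂₁, E₂₂}.
The matrix [u|v|w|z] has determinant 100.
A nonzero determinant means the columns are linearly independent.

linearly independent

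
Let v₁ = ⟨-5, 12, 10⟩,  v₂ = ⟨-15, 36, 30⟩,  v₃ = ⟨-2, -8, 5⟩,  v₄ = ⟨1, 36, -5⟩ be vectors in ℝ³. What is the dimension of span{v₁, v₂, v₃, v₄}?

Apply Gaussian elimination to the matrix whose rows are v₁, v₂, v₃, v₄.
Exactly 2 pivots survive; hence the rank is 2.
(With 4 elements in a 3-dimensional space the rank is at most 3.)

dim = 2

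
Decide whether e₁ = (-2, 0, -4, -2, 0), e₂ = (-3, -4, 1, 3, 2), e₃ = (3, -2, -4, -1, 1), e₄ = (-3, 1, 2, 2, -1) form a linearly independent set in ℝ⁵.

linearly independent

Row-reduce the matrix whose columns are e₁, e₂, e₃, e₄.
The reduction yields 4 nonzero rows, so the rank is 4.
Since rank = 4 (the number of vectors), the set is linearly independent.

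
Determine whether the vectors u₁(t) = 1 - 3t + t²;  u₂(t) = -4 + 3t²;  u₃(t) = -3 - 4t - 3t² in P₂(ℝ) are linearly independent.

linearly independent

Write each element as a coordinate vector in ℝ³ using {1, t, t²}.
Place the vectors as rows of a 3×3 matrix and reduce to echelon form.
The reduction yields 3 nonzero rows, so the rank is 3.
Since rank = 3 (the number of vectors), the set is linearly independent.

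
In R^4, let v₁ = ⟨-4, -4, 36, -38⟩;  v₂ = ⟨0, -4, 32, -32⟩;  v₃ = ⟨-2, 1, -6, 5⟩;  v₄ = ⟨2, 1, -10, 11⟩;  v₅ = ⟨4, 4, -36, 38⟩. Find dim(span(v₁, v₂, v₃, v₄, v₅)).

Row-reduce the 5×4 matrix with these as rows.
The echelon form has 2 nonzero rows, so the rank is 2.
(With 5 elements in a 4-dimensional space the rank is at most 4.)

2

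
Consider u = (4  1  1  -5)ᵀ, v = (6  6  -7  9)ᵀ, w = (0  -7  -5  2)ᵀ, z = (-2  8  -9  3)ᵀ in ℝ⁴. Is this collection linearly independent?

linearly independent

Form the 4×4 matrix with these as columns; its determinant is 6296.
A nonzero determinant means the columns are linearly independent.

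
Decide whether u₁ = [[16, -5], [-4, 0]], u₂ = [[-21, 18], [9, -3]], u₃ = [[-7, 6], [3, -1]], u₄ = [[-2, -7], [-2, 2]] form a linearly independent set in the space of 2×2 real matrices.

Write each element as a coordinate vector in ℝ⁴ using {E₁₁, E₁₂, E₂₁, E₂₂}.
The matrix [u₁|u₂|u₃|u₄] has determinant 0.
A zero determinant means the columns are linearly dependent.

linearly dependent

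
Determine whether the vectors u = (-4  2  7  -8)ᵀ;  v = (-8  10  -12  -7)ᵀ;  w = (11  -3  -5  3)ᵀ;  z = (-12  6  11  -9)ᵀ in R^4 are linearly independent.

Row-reduce the matrix whose columns are u, v, w, z.
The reduction yields 4 nonzero rows, so the rank is 4.
Since rank = 4 (the number of vectors), the set is linearly independent.

linearly independent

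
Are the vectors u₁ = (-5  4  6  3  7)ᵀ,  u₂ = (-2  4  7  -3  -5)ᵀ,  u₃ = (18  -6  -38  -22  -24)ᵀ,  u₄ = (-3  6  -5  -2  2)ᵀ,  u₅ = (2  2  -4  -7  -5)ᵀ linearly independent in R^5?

The matrix [u₁|u₂|u₃|u₄|u₅] has determinant 0.
A zero determinant means the columns are linearly dependent.
Indeed 3u₁ + u₂ + u₃ - u₄ - 2u₅ = 0.

linearly dependent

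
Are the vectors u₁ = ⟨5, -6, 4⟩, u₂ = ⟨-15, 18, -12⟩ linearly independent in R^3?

linearly dependent

Place the vectors as rows of a 2×3 matrix and reduce to echelon form.
The reduction yields 1 nonzero row, so the rank is 1.
Since rank 1 < 2, the set is linearly dependent.
Indeed 3u₁ + u₂ = 0.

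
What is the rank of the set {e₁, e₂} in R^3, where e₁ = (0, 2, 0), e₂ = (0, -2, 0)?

Row-reduce the 2×3 matrix with these as rows.
The echelon form has 1 nonzero row, so the rank is 1.

rank 1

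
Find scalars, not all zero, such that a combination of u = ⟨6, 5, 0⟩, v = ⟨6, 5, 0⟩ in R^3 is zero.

u - v = 0

Solve the homogeneous system with u, v as columns by row-reducing the coefficient matrix.
One solution (up to scaling) is (1, -1).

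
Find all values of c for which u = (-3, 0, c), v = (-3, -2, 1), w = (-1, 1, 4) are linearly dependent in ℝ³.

c = 27/5

The set is linearly dependent precisely when det[u; v; w] = 0.
Cofactor expansion gives det = 27 - 5*c.
Setting this to zero gives c = 27/5.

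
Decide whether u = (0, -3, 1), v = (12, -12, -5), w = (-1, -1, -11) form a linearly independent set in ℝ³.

linearly independent

Form the 3×3 matrix with these as columns; its determinant is -435.
A nonzero determinant means the columns are linearly independent.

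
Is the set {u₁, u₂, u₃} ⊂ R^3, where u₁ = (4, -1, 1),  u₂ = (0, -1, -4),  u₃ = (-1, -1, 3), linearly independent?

Place the vectors as rows of a 3×3 matrix and reduce to echelon form.
The reduction yields 3 nonzero rows, so the rank is 3.
Since rank = 3 (the number of vectors), the set is linearly independent.

linearly independent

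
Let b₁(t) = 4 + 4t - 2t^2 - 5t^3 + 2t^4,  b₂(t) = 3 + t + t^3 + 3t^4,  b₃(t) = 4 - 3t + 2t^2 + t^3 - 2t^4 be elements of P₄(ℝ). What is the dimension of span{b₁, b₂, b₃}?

3

Represent each element by its coordinate vector in ℝ⁵.
Apply Gaussian elimination to the matrix whose rows are b₁, b₂, b₃.
The echelon form has 3 nonzero rows, so the rank is 3.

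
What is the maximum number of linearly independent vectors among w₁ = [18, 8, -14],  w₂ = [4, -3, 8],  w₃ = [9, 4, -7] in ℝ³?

2

Put the 3×3 matrix [w₁|w₂|w₃] into echelon form.
The echelon form has 2 nonzero rows, so the rank is 2.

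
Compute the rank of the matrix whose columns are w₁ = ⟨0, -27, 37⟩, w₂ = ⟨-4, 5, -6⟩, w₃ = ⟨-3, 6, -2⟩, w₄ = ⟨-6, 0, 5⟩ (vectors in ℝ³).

rank 3

Row-reduce the 4×3 matrix with these as rows.
Exactly 3 pivots survive; hence the rank is 3.
(With 4 elements in a 3-dimensional space the rank is at most 3.)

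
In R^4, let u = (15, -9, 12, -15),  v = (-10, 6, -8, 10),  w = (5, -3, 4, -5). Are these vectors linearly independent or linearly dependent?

Place the vectors as rows of a 3×4 matrix and reduce to echelon form.
The reduction yields 1 nonzero row, so the rank is 1.
Since rank 1 < 3, the set is linearly dependent.
Indeed 2u + 3v = 0.

linearly dependent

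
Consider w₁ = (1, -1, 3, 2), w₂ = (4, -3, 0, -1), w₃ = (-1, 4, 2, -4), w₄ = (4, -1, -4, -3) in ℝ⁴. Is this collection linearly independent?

linearly independent

The matrix [w₁|w₂|w₃|w₄] has determinant 156.
A nonzero determinant means the columns are linearly independent.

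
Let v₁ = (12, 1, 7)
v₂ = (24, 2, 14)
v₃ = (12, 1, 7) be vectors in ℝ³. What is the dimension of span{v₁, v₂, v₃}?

Row-reduce the 3×3 matrix with these as rows.
Exactly 1 pivot survives; hence the rank is 1.

dim = 1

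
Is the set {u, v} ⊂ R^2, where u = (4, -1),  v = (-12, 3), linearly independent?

linearly dependent

One vector is a scalar multiple of another, so the set is dependent.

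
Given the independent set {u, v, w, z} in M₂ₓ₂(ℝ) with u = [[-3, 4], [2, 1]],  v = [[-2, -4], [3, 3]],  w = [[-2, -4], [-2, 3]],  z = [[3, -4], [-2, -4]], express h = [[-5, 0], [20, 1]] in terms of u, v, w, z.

Identify each element with its coordinate vector in ℝ⁴ via {E₁₁, E₁₂, E₂₁, E₂₂}.
Write h = c₁u + … + c₄z and equate components.
Row-reducing the augmented matrix gives the unique coefficients (c₁, …, c₄) = (2, 4, -3, 1).

h = 2u + 4v - 3w + z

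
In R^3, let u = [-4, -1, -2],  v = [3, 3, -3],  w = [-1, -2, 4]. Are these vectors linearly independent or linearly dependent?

linearly independent

Place the vectors as rows of a 3×3 matrix and reduce to echelon form.
The reduction yields 3 nonzero rows, so the rank is 3.
Since rank = 3 (the number of vectors), the set is linearly independent.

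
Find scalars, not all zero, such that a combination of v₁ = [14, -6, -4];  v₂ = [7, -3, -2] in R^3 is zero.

Set up α₁v₁ + α₂v₂ = 0 and solve the homogeneous system.
A generator of the null space is (1, -2).

v₁ - 2v₂ = 0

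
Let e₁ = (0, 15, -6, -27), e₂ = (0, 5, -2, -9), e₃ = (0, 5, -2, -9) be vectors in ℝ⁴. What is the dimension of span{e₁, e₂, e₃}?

dim = 1

Put the 4×3 matrix [e₁|e₂|e₃] into echelon form.
Reduction leaves 1 leading entry, giving rank 1.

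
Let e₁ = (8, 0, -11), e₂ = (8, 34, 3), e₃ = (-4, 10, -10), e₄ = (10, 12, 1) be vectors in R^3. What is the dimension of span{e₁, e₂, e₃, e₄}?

Put the 3×4 matrix [e₁|e₂|e₃|e₄] into echelon form.
Exactly 3 pivots survive; hence the rank is 3.
(With 4 elements in a 3-dimensional space the rank is at most 3.)

3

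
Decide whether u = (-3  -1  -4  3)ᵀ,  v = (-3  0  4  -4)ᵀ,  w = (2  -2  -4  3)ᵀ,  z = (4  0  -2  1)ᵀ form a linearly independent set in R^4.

linearly independent

Place the vectors as rows of a 4×4 matrix and reduce to echelon form.
The reduction yields 4 nonzero rows, so the rank is 4.
Since rank = 4 (the number of vectors), the set is linearly independent.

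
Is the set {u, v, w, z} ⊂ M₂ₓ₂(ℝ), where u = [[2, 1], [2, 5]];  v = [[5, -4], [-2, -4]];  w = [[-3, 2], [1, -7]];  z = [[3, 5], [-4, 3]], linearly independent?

linearly independent

Write each element as a coordinate vector in ℝ⁴ using {E₁₁, E₁₂, E₂₁, E₂₂}.
Form the 4×4 matrix with these as columns; its determinant is 1214.
A nonzero determinant means the columns are linearly independent.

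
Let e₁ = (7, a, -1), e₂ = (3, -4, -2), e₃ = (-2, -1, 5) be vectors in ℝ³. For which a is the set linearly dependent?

a = -13

The set is linearly dependent precisely when det[e₁; e₂; e₃] = 0.
Expanding, det = -11*a - 143.
Setting this to zero gives a = -13.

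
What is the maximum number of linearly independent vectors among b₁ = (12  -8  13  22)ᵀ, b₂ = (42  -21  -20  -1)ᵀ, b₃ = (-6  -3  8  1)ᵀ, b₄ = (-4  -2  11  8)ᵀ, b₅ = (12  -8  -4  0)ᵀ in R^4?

Row-reduce the 5×4 matrix with these as rows.
Exactly 3 pivots survive; hence the rank is 3.
(With 5 elements in a 4-dimensional space the rank is at most 4.)

3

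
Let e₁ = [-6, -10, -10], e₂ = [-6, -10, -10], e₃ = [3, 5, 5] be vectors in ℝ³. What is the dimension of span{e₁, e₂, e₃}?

Form the matrix with e₁, e₂, e₃ as columns and reduce.
There is 1 pivot column, so rank = 1.

dim = 1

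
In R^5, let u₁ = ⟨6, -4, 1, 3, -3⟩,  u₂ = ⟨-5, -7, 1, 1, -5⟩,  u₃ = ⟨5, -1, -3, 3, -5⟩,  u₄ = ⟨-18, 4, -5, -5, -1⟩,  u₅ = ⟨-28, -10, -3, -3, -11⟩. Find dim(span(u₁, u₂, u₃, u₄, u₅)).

Put the 5×5 matrix [u₁|u₂|u₃|u₄|u₅] into echelon form.
Reduction leaves 3 leading entries, giving rank 3.

dim = 3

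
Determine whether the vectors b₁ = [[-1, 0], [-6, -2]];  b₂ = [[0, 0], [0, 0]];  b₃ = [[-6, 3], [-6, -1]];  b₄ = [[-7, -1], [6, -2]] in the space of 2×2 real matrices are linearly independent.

Take coordinates with respect to the standard basis {E₁₁, E₁₂, E₂₁, E₂₂}.
One of the vectors is the zero vector, so the set is linearly dependent.

linearly dependent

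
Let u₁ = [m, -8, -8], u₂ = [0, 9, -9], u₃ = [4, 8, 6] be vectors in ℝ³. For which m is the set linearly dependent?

m = -32/7

Place the vectors as rows of a 3×3 matrix; dependence ⇔ determinant zero.
Expanding, det = 126*m + 576.
Solving 126*m + 576 = 0 yields m = -32/7.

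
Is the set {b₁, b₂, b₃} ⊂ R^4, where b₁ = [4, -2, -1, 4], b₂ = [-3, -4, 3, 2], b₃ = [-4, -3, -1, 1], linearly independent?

Row-reduce the matrix whose columns are b₁, b₂, b₃.
The reduction yields 3 nonzero rows, so the rank is 3.
Since rank = 3 (the number of vectors), the set is linearly independent.

linearly independent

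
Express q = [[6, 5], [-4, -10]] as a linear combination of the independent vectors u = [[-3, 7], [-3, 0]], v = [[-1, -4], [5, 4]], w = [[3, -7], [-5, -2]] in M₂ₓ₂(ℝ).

q = -2u - 3v - w

Identify each element with its coordinate vector in ℝ⁴ via {E₁₁, E₁₂, E₂₁, E₂₂}.
Write q = a₁u + … + a₃w and equate components.
The system has the unique solution (a₁, a₂, a₃) = (-2, -3, -1).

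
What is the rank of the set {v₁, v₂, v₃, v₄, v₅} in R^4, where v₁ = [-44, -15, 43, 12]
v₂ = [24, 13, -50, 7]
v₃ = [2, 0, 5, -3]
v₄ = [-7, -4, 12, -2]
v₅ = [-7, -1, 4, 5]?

rank 3

Form the matrix with v₁, v₂, v₃, v₄, v₅ as columns and reduce.
Exactly 3 pivots survive; hence the rank is 3.
(With 5 elements in a 4-dimensional space the rank is at most 4.)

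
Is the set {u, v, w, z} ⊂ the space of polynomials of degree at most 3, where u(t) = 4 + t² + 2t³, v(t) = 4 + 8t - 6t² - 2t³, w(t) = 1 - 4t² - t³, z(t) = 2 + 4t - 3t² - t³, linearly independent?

linearly dependent

Take coordinates with respect to the standard basis {1, t, …, t³}.
One vector is a scalar multiple of another, so the set is dependent.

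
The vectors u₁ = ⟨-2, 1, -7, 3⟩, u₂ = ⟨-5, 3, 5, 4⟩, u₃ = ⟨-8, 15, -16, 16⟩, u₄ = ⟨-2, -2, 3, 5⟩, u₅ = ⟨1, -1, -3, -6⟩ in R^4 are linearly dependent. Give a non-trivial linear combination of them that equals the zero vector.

3u₁ + u₂ - u₃ - 3u₄ - 3u₅ = 0

Solve the homogeneous system with u₁, u₂, u₃, u₄, u₅ as columns by row-reducing the coefficient matrix.
One solution (up to scaling) is (3, 1, -1, -3, -3).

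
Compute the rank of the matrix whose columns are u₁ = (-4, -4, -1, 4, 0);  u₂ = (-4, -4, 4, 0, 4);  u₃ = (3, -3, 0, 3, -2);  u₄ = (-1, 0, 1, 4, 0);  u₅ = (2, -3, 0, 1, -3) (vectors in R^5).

Put the 5×5 matrix [u₁|u₂|u₃|u₄|u₅] into echelon form.
Exactly 5 pivots survive; hence the rank is 5.

rank 5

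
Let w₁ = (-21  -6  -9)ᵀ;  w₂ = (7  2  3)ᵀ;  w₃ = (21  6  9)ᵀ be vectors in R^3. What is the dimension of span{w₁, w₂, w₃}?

1

Form the matrix with w₁, w₂, w₃ as columns and reduce.
Exactly 1 pivot survives; hence the rank is 1.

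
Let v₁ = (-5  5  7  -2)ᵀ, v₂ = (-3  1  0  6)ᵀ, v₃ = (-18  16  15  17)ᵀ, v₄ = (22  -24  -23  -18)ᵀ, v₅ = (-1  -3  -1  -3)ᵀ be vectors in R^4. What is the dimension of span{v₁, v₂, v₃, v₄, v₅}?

Form the matrix with v₁, v₂, v₃, v₄, v₅ as columns and reduce.
Reduction leaves 3 leading entries, giving rank 3.
(With 5 elements in a 4-dimensional space the rank is at most 4.)

3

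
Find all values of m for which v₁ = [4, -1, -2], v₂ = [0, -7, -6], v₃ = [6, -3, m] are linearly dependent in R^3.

m = -30/7

The set is linearly dependent precisely when det[v₁; v₂; v₃] = 0.
Expanding, det = -28*m - 120.
Solving -28*m - 120 = 0 yields m = -30/7.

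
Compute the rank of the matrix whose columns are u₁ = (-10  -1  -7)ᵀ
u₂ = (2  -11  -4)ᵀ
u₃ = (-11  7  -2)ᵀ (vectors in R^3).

3

Row-reduce the 3×3 matrix with these as rows.
Exactly 3 pivots survive; hence the rank is 3.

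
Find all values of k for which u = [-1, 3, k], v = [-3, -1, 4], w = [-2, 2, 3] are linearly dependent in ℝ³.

Dependence holds iff the 3×3 matrix [u v w] is singular.
Expanding, det = 14 - 8*k.
This vanishes exactly when k = 7/4.

k = 7/4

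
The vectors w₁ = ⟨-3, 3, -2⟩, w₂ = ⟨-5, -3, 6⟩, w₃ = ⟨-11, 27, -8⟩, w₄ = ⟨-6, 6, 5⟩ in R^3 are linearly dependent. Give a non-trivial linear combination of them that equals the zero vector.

3w₁ - 2w₂ - w₃ + 2w₄ = 0

Row-reduce the matrix with w₁, w₂, w₃, w₄ as columns; the null space gives the coefficients.
A generator of the null space is (3, -2, -1, 2).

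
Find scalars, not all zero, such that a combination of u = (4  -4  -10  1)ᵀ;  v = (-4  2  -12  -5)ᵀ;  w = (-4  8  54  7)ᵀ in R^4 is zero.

3u + 2v + w = 0

Set up α₁u + … + α₃w = 0 and solve the homogeneous system.
The free variable yields coefficients (3, 2, 1) (any nonzero multiple also works).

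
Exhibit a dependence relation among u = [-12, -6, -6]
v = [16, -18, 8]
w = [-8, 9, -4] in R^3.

Write the vectors as columns of a matrix and find a nonzero vector in its null space.
One solution (up to scaling) is (0, 1, 2).

v + 2w = 0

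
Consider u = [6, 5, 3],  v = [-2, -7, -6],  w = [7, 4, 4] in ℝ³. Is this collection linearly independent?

The matrix [u|v|w] has determinant -71.
A nonzero determinant means the columns are linearly independent.

linearly independent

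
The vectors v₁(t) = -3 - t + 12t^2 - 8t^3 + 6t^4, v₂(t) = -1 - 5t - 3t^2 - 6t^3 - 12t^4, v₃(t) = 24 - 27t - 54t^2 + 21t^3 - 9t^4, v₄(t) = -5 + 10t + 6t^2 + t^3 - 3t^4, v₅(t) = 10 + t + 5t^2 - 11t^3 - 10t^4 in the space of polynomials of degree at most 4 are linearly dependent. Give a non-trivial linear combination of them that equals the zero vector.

3v₁ + v₃ + 3v₄ = 0

Write each element as a vector in ℝ⁵ using {1, t, …, t^4}.
Solve the homogeneous system with v₁, v₂, v₃, v₄, v₅ as columns by row-reducing the coefficient matrix.
A generator of the null space is (3, 0, 1, 3, 0).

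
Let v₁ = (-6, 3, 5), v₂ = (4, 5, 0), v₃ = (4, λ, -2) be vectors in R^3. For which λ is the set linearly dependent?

The vectors are dependent exactly when the determinant of the matrix with rows v₁, v₂, v₃ vanishes.
The determinant works out to 20*λ - 16.
Solving 20*λ - 16 = 0 yields λ = 4/5.

λ = 4/5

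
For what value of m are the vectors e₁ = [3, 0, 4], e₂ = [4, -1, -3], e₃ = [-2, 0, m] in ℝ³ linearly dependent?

m = -8/3

Dependence holds iff the 3×3 matrix [e₁ e₂ e₃] is singular.
Cofactor expansion gives det = -3*m - 8.
This vanishes exactly when m = -8/3.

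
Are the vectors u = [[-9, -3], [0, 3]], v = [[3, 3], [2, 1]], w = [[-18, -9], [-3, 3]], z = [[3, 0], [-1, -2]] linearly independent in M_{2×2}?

Take coordinates with respect to the standard basis {E₁₁, E₁₂, E₂₁, E₂₂}.
Row-reduce the matrix whose columns are u, v, w, z.
The reduction yields 2 nonzero rows, so the rank is 2.
Since rank 2 < 4, the set is linearly dependent.
Indeed 3u - 3v - 2w = 0.

linearly dependent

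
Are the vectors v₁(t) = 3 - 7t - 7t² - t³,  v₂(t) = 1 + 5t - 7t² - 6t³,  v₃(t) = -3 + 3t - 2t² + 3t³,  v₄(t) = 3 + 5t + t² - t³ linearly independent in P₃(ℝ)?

Take coordinates with respect to the standard basis {1, t, …, t³}.
Place the vectors as rows of a 4×4 matrix and reduce to echelon form.
The reduction yields 4 nonzero rows, so the rank is 4.
Since rank = 4 (the number of vectors), the set is linearly independent.

linearly independent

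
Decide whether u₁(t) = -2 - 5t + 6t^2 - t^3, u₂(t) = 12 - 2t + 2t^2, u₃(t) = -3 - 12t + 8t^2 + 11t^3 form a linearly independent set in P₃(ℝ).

Take coordinates with respect to the standard basis {1, t, …, t^3}.
Row-reduce the matrix whose columns are u₁, u₂, u₃.
The reduction yields 3 nonzero rows, so the rank is 3.
Since rank = 3 (the number of vectors), the set is linearly independent.

linearly independent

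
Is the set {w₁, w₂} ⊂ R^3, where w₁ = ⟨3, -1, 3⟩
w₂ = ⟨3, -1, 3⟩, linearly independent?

linearly dependent

Two of the vectors are equal, giving an immediate dependence.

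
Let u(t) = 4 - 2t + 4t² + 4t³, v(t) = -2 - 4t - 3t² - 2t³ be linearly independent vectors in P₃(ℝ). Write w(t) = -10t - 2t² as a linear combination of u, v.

Work in coordinates with respect to the standard basis {1, t, …, t³}.
Solve the system with u, v as columns and w as the right-hand side.
Row-reducing the augmented matrix gives the unique coefficients (a₁, a₂) = (1, 2).

w = u + 2v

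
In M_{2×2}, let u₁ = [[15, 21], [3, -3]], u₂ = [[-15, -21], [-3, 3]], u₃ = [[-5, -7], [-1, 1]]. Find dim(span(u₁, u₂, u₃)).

Represent each element by its coordinate vector in ℝ⁴.
Row-reduce the 3×4 matrix with these as rows.
There is 1 pivot column, so rank = 1.

dim = 1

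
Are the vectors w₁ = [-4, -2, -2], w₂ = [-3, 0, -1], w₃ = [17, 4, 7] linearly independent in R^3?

linearly dependent

Row-reduce the matrix whose columns are w₁, w₂, w₃.
The reduction yields 2 nonzero rows, so the rank is 2.
Since rank 2 < 3, the set is linearly dependent.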